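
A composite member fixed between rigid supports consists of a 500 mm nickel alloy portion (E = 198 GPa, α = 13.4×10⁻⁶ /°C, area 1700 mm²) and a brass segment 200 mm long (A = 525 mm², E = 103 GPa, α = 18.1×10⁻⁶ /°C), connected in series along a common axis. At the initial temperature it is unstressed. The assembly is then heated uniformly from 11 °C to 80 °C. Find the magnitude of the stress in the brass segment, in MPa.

σ ≈ 262 MPa (compressive)

With the walls removed the bar would change length by δ_free = Σ αᵢΔT Lᵢ = 13.4×10⁻⁶×69×500 + 18.1×10⁻⁶×69×200 = 0.7121 mm.
The rigid supports impose zero overall length change; the single axial force P common to all segments must satisfy P Σ Lᵢ/(AᵢEᵢ) = δ_free.
The series flexibility is Σ Lᵢ/(AᵢEᵢ) = 500/(1700×198×10³) + 200/(525×103×10³) = 5.184×10⁻⁶ mm/N.
P = 0.7121 / 5.184×10⁻⁶ = 137400 N = 137.4 kN, compressive.
σ_{brass} = P / A = 137400 / 525 = 261.6 MPa.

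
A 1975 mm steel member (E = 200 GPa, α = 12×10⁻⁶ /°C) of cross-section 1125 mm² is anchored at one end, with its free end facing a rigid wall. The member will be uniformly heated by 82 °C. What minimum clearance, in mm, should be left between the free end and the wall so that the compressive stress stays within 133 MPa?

Free expansion if unrestrained: δ_free = αΔT L = 12×10⁻⁶ × 82 × 1975 = 1.943 mm.
A stress of 133 MPa corresponds to the wall pushing the member back by σL/E = 133×1975/(200×10³) = 1.313 mm.
So the gap has to take up the difference, g_min = δ_free − σL/E = 1.943 − 1.313 = 0.63 mm.

g ≈ 0.63 mm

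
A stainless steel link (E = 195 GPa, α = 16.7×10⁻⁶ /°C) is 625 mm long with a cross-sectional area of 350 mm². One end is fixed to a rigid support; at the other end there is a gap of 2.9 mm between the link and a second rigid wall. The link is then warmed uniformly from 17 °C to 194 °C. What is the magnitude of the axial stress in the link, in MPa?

Unrestrained expansion: δ_free = αΔT L = 16.7×10⁻⁶ × 177 × 625 = 1.847 mm.
Since δ_free = 1.85 mm is less than the 2.9 mm gap, the link never touches the wall. No axial force develops.

σ ≈ 0 MPa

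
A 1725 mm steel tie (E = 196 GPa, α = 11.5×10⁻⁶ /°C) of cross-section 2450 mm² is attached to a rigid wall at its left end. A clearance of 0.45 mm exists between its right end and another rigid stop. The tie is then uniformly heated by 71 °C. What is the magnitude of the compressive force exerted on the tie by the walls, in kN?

P ≈ 267 kN

If the wall were absent the tie would grow by αΔT L = 11.5×10⁻⁶ × 71 × 1725 = 1.408 mm.
The gap closes (δ_free > 0.45 mm) and the wall then resists a further 1.408 − 0.45 = 0.9585 mm of expansion.
So σ = E(δ_free − g)/L = 196×10³ × 0.9585/1725 = 108.9 MPa.
Force on the wall = σA = 108.9 × 2450 mm² = 266.8 kN.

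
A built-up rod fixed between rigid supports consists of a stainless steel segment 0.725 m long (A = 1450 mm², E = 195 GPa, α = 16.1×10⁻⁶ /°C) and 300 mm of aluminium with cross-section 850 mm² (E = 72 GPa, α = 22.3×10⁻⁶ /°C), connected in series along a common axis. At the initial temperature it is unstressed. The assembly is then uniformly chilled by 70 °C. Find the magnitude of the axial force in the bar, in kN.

P ≈ 172 kN (tensile)

Free thermal contraction of the whole bar: Σ αᵢΔT Lᵢ = 16.1×10⁻⁶×70×725 + 22.3×10⁻⁶×70×300 = 1.285 mm.
The walls prevent any net length change, so an axial force P (same in every segment) develops. Compatibility: P · Σ Lᵢ/(AᵢEᵢ) = δ_free.
The series flexibility is Σ Lᵢ/(AᵢEᵢ) = 725/(1450×195×10³) + 300/(850×72×10³) = 7.466×10⁻⁶ mm/N.
Hence P = δ_free / Σ(L/AE) = 1.285/7.466×10⁻⁶ = 172.2 kN (tensile).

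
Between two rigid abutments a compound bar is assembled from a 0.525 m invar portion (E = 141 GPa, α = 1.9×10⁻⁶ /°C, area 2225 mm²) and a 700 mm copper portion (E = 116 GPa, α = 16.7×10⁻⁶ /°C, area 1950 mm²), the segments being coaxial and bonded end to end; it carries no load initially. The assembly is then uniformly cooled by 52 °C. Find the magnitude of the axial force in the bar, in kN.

P ≈ 138 kN (tensile)

If the supports were absent, the total length change would be Σ αᵢΔT Lᵢ = 1.9×10⁻⁶×52×525 + 16.7×10⁻⁶×52×700 = 0.6597 mm.
The rigid supports impose zero overall length change; the single axial force P common to all segments must satisfy P Σ Lᵢ/(AᵢEᵢ) = δ_free.
The series flexibility is Σ Lᵢ/(AᵢEᵢ) = 525/(2225×141×10³) + 700/(1950×116×10³) = 4.768×10⁻⁶ mm/N.
P = 0.6597 / 4.768×10⁻⁶ = 138400 N = 138.4 kN, tensile.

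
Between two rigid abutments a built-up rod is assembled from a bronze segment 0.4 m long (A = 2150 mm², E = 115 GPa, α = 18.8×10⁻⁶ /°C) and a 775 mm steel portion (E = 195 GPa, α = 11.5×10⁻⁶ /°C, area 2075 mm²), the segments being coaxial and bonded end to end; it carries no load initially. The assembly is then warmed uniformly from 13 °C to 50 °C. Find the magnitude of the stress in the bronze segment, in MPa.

Free thermal expansion of the whole bar: Σ αᵢΔT Lᵢ = 18.8×10⁻⁶×37×400 + 11.5×10⁻⁶×37×775 = 0.608 mm.
The rigid supports impose zero overall length change; the single axial force P common to all segments must satisfy P Σ Lᵢ/(AᵢEᵢ) = δ_free.
Σ Lᵢ/(AᵢEᵢ) = 400/(2150×115×10³) + 775/(2075×195×10³) = 3.533×10⁻⁶ mm/N.
P = 0.608 / 3.533×10⁻⁶ = 172100 N = 172.1 kN, compressive.
σ_{bronze} = P / A = 172100 / 2150 = 80.04 MPa.

σ ≈ 80 MPa (compressive)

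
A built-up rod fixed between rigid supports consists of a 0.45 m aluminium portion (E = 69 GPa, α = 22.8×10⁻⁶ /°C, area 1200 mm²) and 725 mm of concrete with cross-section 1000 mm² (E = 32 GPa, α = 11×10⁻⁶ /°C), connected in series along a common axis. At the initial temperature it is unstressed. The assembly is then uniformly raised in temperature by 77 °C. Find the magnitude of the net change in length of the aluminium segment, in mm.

|ΔL| ≈ 0.518 mm

With the walls removed the bar would change length by δ_free = Σ αᵢΔT Lᵢ = 22.8×10⁻⁶×77×450 + 11×10⁻⁶×77×725 = 1.404 mm.
The walls prevent any net length change, so an axial force P (same in every segment) develops. Compatibility: P · Σ Lᵢ/(AᵢEᵢ) = δ_free.
Σ Lᵢ/(AᵢEᵢ) = 450/(1200×69×10³) + 725/(1000×32×10³) = 2.809×10⁻⁵ mm/N.
So P = 1.404 / 2.809×10⁻⁵ = 49.98 kN, compressive.
For the aluminium segment, free thermal change = 22.8×10⁻⁶×77×450 = 0.79 mm and elastic change from P = 49980×450/(1200×69×10³) = 0.2717 mm; these oppose, so the net change is 0.518 mm (segment lengthens).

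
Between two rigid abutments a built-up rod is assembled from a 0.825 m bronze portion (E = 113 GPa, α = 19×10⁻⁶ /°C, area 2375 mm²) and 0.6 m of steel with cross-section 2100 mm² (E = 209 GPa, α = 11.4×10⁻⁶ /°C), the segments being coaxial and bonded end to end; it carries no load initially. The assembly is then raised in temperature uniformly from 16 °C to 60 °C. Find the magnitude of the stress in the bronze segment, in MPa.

With the walls removed the bar would change length by δ_free = Σ αᵢΔT Lᵢ = 19×10⁻⁶×44×825 + 11.4×10⁻⁶×44×600 = 0.9907 mm.
Since the ends are fixed, an axial force P builds up, equal in every segment, with P · Σ Lᵢ/(AᵢEᵢ) = δ_free.
Σ Lᵢ/(AᵢEᵢ) = 825/(2375×113×10³) + 600/(2100×209×10³) = 4.441×10⁻⁶ mm/N.
P = 0.9907 / 4.441×10⁻⁶ = 223100 N = 223.1 kN, compressive.
σ_{bronze} = P / A = 223100 / 2375 = 93.92 MPa.

σ ≈ 93.9 MPa (compressive)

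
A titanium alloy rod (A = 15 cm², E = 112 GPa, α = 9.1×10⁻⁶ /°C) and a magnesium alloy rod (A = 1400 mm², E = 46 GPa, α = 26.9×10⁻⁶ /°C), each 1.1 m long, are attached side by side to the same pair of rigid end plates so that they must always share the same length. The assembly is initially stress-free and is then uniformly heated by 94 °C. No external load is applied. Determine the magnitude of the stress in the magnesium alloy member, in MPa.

Both members must finish at the same length. With the larger α, the magnesium alloy tends to over-expand; the plates restrain it, putting the magnesium alloy in compression and the titanium alloy in tension. With no external load the two internal forces are equal and opposite, magnitude P.
Setting the final lengths equal and cancelling L: (α₁ − α₂)ΔT = P/(A₁E₁) + P/(A₂E₂).
|α₁ − α₂|·ΔT = 17.8×10⁻⁶ × 94 = 0.001673.
1/(A₁E₁) + 1/(A₂E₂) = 1/(1500×112×10³) + 1/(1400×46×10³) = 2.148×10⁻⁸ N⁻¹.
So P = 0.001673 / 2.148×10⁻⁸ = 77.89 kN.
σ_{magnesium alloy} = P/A₂ = 77890/1400 = 55.64 MPa, compressive.

σ ≈ 55.6 MPa (compressive)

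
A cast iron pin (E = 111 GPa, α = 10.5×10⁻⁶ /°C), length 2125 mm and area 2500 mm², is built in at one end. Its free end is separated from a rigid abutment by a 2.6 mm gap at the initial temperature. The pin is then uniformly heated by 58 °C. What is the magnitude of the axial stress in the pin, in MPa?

σ ≈ 0 MPa

Free thermal elongation = αΔT L = 10.5×10⁻⁶ × 58 × 2125 = 1.294 mm.
Since δ_free = 1.29 mm is less than the 2.6 mm gap, the pin never touches the wall. No axial force develops.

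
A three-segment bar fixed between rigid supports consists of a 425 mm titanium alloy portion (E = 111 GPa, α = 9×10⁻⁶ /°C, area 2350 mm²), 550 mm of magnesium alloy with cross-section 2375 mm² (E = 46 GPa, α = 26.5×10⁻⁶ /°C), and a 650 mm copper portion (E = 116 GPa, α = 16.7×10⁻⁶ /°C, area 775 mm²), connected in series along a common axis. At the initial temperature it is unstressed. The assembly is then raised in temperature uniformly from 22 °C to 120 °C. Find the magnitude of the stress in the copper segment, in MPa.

If the supports were absent, the total length change would be Σ αᵢΔT Lᵢ = 9×10⁻⁶×98×425 + 26.5×10⁻⁶×98×550 + 16.7×10⁻⁶×98×650 = 2.867 mm.
Since the ends are fixed, an axial force P builds up, equal in every segment, with P · Σ Lᵢ/(AᵢEᵢ) = δ_free.
Σ Lᵢ/(AᵢEᵢ) = 425/(2350×111×10³) + 550/(2375×46×10³) + 650/(775×116×10³) = 1.389×10⁻⁵ mm/N.
So P = 2.867 / 1.389×10⁻⁵ = 206.3 kN, compressive.
σ_{copper} = P / A = 206300 / 775 = 266.3 MPa.

σ ≈ 266 MPa (compressive)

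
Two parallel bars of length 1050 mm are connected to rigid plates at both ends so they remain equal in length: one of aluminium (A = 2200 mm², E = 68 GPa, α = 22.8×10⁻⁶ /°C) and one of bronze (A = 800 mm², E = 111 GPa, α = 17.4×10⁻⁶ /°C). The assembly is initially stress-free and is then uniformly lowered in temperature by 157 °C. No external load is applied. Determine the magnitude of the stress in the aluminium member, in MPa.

σ ≈ 21.5 MPa (tensile)

Equilibrium of a rigid end plate with no external load gives equal and opposite internal forces ±P in the two members. Since α_{aluminium} > α_{bronze}, cooling drives the aluminium into tension and the bronze into compression.
Setting the final lengths equal and cancelling L: (α₁ − α₂)ΔT = P/(A₁E₁) + P/(A₂E₂).
|α₁ − α₂|·ΔT = 5.4×10⁻⁶ × 157 = 0.0008478.
1/(A₁E₁) + 1/(A₂E₂) = 1/(2200×68×10³) + 1/(800×111×10³) = 1.795×10⁻⁸ N⁻¹.
So P = 0.0008478 / 1.795×10⁻⁸ = 47.24 kN.
σ_{aluminium} = P/A₁ = 47240/2200 = 21.47 MPa, tensile.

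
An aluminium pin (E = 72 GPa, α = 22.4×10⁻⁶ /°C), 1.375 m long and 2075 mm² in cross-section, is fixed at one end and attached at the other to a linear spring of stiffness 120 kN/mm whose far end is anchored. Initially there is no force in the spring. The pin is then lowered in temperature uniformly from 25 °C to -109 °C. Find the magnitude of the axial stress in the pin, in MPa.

σ ≈ 113 MPa (tensile)

Free thermal contraction: δ_free = αΔT L = 22.4×10⁻⁶ × 134 × 1375 = 4.127 mm.
With a force P in the spring, the elastic change of the pin is PL/(AE) and that of the spring is P/k; compatibility requires their sum to equal δ_free.
P [ L/(AE) + 1/k ] = δ_free → P [ 1375/(2075×72×10³) + 1/(120×10³) ] = 4.127.
P = 4.127 / 1.754×10⁻⁵ = 235300 N.
σ = P/A = 235300/2075 = 113.4 MPa.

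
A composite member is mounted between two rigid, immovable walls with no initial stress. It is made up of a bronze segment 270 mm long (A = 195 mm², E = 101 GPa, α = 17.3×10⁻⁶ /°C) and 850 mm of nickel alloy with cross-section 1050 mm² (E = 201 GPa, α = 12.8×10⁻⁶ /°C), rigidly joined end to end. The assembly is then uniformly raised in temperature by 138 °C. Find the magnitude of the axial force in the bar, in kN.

If the supports were absent, the total length change would be Σ αᵢΔT Lᵢ = 17.3×10⁻⁶×138×270 + 12.8×10⁻⁶×138×850 = 2.146 mm.
The rigid supports impose zero overall length change; the single axial force P common to all segments must satisfy P Σ Lᵢ/(AᵢEᵢ) = δ_free.
The series flexibility is Σ Lᵢ/(AᵢEᵢ) = 270/(195×101×10³) + 850/(1050×201×10³) = 1.774×10⁻⁵ mm/N.
Hence P = δ_free / Σ(L/AE) = 2.146/1.774×10⁻⁵ = 121 kN (compressive).

P ≈ 121 kN (compressive)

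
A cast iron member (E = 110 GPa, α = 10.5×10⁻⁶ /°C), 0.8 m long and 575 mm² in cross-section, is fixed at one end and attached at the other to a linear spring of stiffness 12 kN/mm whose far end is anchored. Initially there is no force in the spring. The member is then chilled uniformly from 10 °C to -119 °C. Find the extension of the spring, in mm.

The unrestrained thermal change is αΔT L = 10.5×10⁻⁶ × 129 × 800 = 1.084 mm.
With a force P in the spring, the elastic change of the member is PL/(AE) and that of the spring is P/k; compatibility requires their sum to equal δ_free.
P [ L/(AE) + 1/k ] = δ_free → P [ 800/(575×110×10³) + 1/(12×10³) ] = 1.084.
P = 1.084 / 9.598×10⁻⁵ = 11290 N.
Spring extension = P/k = 11290/(12×10³) = 0.9408 mm.

δ ≈ 0.941 mm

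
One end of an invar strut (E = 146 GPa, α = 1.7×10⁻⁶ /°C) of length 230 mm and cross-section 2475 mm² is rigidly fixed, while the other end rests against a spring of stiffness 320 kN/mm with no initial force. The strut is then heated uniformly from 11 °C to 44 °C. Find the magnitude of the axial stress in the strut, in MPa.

The unrestrained thermal change is αΔT L = 1.7×10⁻⁶ × 33 × 230 = 0.0129 mm.
With a force P in the spring, the elastic change of the strut is PL/(AE) and that of the spring is P/k; compatibility requires their sum to equal δ_free.
P [ L/(AE) + 1/k ] = δ_free → P [ 230/(2475×146×10³) + 1/(320×10³) ] = 0.0129.
P = 0.0129 / 3.762×10⁻⁶ = 3430 N.
σ = P/A = 3430/2475 = 1.386 MPa.

σ ≈ 1.39 MPa (compressive)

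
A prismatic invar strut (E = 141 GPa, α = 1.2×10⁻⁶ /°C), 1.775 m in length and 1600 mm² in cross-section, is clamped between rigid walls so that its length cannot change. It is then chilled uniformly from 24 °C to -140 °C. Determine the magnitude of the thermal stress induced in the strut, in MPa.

σ ≈ 27.7 MPa (tensile)

With length fixed, the mechanical strain must cancel the thermal strain αΔT = 1.2×10⁻⁶ × 164 = 196.8×10⁻⁶.
The stress required to suppress this strain is σ = Eε = 141×10³ × 196.8×10⁻⁶ = 27.75 MPa, tensile since the strut is trying to contract.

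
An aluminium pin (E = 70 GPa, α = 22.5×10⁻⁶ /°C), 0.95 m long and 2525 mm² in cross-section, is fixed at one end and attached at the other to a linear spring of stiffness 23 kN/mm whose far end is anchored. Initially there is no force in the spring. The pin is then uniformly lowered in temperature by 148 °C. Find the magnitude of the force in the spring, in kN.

Free thermal contraction: δ_free = αΔT L = 22.5×10⁻⁶ × 148 × 950 = 3.163 mm.
Let P be the tensile force in the spring. The pin extends elastically by PL/(AE) and the spring stretches by P/k; together these equal δ_free.
So P = δ_free / [L/(AE) + 1/k] = 3.163 / [ 950/(2525×70×10³) + 1/(23×10³) ].
P = 3.163 / 4.885×10⁻⁵ = 64760 N.

P ≈ 64.8 kN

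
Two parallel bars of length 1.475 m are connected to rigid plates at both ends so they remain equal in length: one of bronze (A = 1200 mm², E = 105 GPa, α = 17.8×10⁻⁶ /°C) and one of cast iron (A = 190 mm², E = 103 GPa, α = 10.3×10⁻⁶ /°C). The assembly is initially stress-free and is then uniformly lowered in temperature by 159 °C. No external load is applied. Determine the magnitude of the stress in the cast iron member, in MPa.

Both members must finish at the same length. With the larger α, the bronze tends to over-contract; the plates restrain it, putting the bronze in tension and the cast iron in compression. With no external load the two internal forces are equal and opposite, magnitude P.
Equating the net (thermal + elastic) strains gives |α₁ − α₂|·ΔT = P·[1/(A₁E₁) + 1/(A₂E₂)].
|α₁ − α₂|·ΔT = 7.5×10⁻⁶ × 159 = 0.001192.
1/(A₁E₁) + 1/(A₂E₂) = 1/(1200×105×10³) + 1/(190×103×10³) = 5.904×10⁻⁸ N⁻¹.
P = 0.001192 / 5.904×10⁻⁸ = 20200 N = 20.2 kN.
σ_{cast iron} = P/A₂ = 20200/190 = 106.3 MPa, compressive.

σ ≈ 106 MPa (compressive)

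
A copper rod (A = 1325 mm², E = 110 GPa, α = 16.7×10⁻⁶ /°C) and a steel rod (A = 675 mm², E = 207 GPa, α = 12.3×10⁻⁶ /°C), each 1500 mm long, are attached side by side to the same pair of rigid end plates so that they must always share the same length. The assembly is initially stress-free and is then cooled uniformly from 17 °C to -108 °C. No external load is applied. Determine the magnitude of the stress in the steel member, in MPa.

The copper has the larger α, so on cooling it would change length more than the steel if both were free. The rigid plates force a common final length, so the copper is put into tension and the steel into compression, with equal and opposite forces P (no external load).
Compatibility of the two members (thermal + elastic change equal): (α₁ − α₂)ΔT = P·[1/(A₁E₁) + 1/(A₂E₂)].
|α₁ − α₂|·ΔT = 4.4×10⁻⁶ × 125 = 0.00055.
1/(A₁E₁) + 1/(A₂E₂) = 1/(1325×110×10³) + 1/(675×207×10³) = 1.402×10⁻⁸ N⁻¹.
So P = 0.00055 / 1.402×10⁻⁸ = 39.24 kN.
σ_{steel} = P/A₂ = 39240/675 = 58.13 MPa, compressive.

σ ≈ 58.1 MPa (compressive)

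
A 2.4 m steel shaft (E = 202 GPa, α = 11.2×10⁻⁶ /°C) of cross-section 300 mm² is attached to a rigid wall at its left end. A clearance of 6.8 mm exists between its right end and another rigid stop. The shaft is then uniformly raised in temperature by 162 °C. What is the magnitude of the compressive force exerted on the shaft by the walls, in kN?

If the wall were absent the shaft would grow by αΔT L = 11.2×10⁻⁶ × 162 × 2400 = 4.355 mm.
This is smaller than the 6.8 mm clearance, so the shaft expands freely without reaching the stop — the stress is zero.

P ≈ 0 kN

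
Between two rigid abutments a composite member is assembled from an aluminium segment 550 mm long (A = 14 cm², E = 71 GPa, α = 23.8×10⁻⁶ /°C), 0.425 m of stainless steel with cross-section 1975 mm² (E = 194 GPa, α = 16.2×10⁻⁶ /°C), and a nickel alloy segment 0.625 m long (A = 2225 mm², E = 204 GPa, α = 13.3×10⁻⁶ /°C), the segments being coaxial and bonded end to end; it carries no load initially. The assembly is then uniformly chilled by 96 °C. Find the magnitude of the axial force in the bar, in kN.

With the walls removed the bar would change length by δ_free = Σ αᵢΔT Lᵢ = 23.8×10⁻⁶×96×550 + 16.2×10⁻⁶×96×425 + 13.3×10⁻⁶×96×625 = 2.716 mm.
Since the ends are fixed, an axial force P builds up, equal in every segment, with P · Σ Lᵢ/(AᵢEᵢ) = δ_free.
Σ Lᵢ/(AᵢEᵢ) = 550/(1400×71×10³) + 425/(1975×194×10³) + 625/(2225×204×10³) = 8.019×10⁻⁶ mm/N.
Hence P = δ_free / Σ(L/AE) = 2.716/8.019×10⁻⁶ = 338.6 kN (tensile).

P ≈ 339 kN (tensile)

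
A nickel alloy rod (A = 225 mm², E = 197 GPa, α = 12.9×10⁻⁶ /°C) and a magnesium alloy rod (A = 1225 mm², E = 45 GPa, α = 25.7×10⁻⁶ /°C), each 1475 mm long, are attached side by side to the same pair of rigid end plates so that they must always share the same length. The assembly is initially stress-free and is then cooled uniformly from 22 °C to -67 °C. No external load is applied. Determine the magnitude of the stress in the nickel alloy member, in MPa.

Both members must finish at the same length. With the larger α, the magnesium alloy tends to over-contract; the plates restrain it, putting the magnesium alloy in tension and the nickel alloy in compression. With no external load the two internal forces are equal and opposite, magnitude P.
Equating the net (thermal + elastic) strains gives |α₁ − α₂|·ΔT = P·[1/(A₁E₁) + 1/(A₂E₂)].
|α₁ − α₂|·ΔT = 12.8×10⁻⁶ × 89 = 0.001139.
1/(A₁E₁) + 1/(A₂E₂) = 1/(225×197×10³) + 1/(1225×45×10³) = 4.07×10⁻⁸ N⁻¹.
P = 0.001139 / 4.07×10⁻⁸ = 27990 N = 27.99 kN.
σ_{nickel alloy} = P/A₁ = 27990/225 = 124.4 MPa, compressive.

σ ≈ 124 MPa (compressive)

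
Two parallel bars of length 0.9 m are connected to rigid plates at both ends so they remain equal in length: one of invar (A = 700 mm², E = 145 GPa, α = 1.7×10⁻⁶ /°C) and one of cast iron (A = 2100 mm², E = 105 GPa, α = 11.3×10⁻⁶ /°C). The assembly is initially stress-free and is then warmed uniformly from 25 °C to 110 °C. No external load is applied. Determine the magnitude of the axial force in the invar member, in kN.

Both members must finish at the same length. With the larger α, the cast iron tends to over-expand; the plates restrain it, putting the cast iron in compression and the invar in tension. With no external load the two internal forces are equal and opposite, magnitude P.
Compatibility of the two members (thermal + elastic change equal): (α₁ − α₂)ΔT = P·[1/(A₁E₁) + 1/(A₂E₂)].
|α₁ − α₂|·ΔT = 9.6×10⁻⁶ × 85 = 0.000816.
1/(A₁E₁) + 1/(A₂E₂) = 1/(700×145×10³) + 1/(2100×105×10³) = 1.439×10⁻⁸ N⁻¹.
So P = 0.000816 / 1.439×10⁻⁸ = 56.72 kN.

P ≈ 56.7 kN (tensile in the invar)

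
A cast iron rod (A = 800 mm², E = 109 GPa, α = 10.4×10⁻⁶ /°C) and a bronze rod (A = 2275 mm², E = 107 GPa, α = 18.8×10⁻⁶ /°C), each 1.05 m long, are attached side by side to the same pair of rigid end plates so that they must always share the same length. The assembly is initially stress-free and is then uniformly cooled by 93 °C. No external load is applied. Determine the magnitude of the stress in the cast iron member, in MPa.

Equilibrium of a rigid end plate with no external load gives equal and opposite internal forces ±P in the two members. Since α_{bronze} > α_{cast iron}, cooling drives the bronze into tension and the cast iron into compression.
Compatibility of the two members (thermal + elastic change equal): (α₁ − α₂)ΔT = P·[1/(A₁E₁) + 1/(A₂E₂)].
|α₁ − α₂|·ΔT = 8.4×10⁻⁶ × 93 = 0.0007812.
1/(A₁E₁) + 1/(A₂E₂) = 1/(800×109×10³) + 1/(2275×107×10³) = 1.558×10⁻⁸ N⁻¹.
P = 0.0007812 / 1.558×10⁻⁸ = 50150 N = 50.15 kN.
σ_{cast iron} = P/A₁ = 50150/800 = 62.69 MPa, compressive.

σ ≈ 62.7 MPa (compressive)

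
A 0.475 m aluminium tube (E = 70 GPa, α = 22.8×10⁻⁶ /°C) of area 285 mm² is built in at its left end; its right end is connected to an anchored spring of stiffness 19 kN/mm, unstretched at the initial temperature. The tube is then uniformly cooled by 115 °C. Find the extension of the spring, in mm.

δ ≈ 0.858 mm

The unrestrained thermal change is αΔT L = 22.8×10⁻⁶ × 115 × 475 = 1.245 mm.
With a force P in the spring, the elastic change of the tube is PL/(AE) and that of the spring is P/k; compatibility requires their sum to equal δ_free.
P [ L/(AE) + 1/k ] = δ_free → P [ 475/(285×70×10³) + 1/(19×10³) ] = 1.245.
P = 1.245 / 7.644×10⁻⁵ = 16290 N.
Spring extension = P/k = 16290/(19×10³) = 0.8575 mm.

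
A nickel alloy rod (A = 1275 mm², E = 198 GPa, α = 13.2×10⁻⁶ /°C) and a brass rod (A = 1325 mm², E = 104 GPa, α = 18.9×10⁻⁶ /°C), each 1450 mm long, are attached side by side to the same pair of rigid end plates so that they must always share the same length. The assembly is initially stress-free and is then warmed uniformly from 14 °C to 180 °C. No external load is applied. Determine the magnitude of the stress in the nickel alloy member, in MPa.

Both members must finish at the same length. With the larger α, the brass tends to over-expand; the plates restrain it, putting the brass in compression and the nickel alloy in tension. With no external load the two internal forces are equal and opposite, magnitude P.
Setting the final lengths equal and cancelling L: (α₁ − α₂)ΔT = P/(A₁E₁) + P/(A₂E₂).
|α₁ − α₂|·ΔT = 5.7×10⁻⁶ × 166 = 0.0009462.
1/(A₁E₁) + 1/(A₂E₂) = 1/(1275×198×10³) + 1/(1325×104×10³) = 1.122×10⁻⁸ N⁻¹.
P = 0.0009462 / 1.122×10⁻⁸ = 84350 N = 84.35 kN.
σ_{nickel alloy} = P/A₁ = 84350/1275 = 66.15 MPa, tensile.

σ ≈ 66.2 MPa (tensile)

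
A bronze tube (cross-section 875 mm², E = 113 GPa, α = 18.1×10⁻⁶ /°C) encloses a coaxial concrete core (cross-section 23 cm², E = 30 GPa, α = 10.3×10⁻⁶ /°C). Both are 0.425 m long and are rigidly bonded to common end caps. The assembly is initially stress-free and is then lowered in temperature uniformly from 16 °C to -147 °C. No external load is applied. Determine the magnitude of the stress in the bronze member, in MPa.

σ ≈ 59.1 MPa (tensile)

Both members must finish at the same length. With the larger α, the bronze tends to over-contract; the plates restrain it, putting the bronze in tension and the concrete in compression. With no external load the two internal forces are equal and opposite, magnitude P.
Compatibility of the two members (thermal + elastic change equal): (α₁ − α₂)ΔT = P·[1/(A₁E₁) + 1/(A₂E₂)].
|α₁ − α₂|·ΔT = 7.8×10⁻⁶ × 163 = 0.001271.
1/(A₁E₁) + 1/(A₂E₂) = 1/(875×113×10³) + 1/(2300×30×10³) = 2.461×10⁻⁸ N⁻¹.
So P = 0.001271 / 2.461×10⁻⁸ = 51.67 kN.
σ_{bronze} = P/A₁ = 51670/875 = 59.05 MPa, tensile.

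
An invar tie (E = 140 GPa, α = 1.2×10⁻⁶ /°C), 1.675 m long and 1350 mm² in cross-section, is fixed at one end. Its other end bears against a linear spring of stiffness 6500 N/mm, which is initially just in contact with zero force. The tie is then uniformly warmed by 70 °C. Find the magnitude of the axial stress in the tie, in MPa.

σ ≈ 0.641 MPa (compressive)

If the spring were absent the tie would lengthen by αΔT L = 1.2×10⁻⁶ × 70 × 1675 = 0.1407 mm.
Let P be the compressive force at the spring. The tie shortens elastically by PL/(AE) and the spring compresses by P/k; together these equal δ_free.
P [ L/(AE) + 1/k ] = δ_free → P [ 1675/(1350×140×10³) + 1/(6500) ] = 0.1407.
P = 0.1407 / 0.0001627 = 864.7 N.
σ = P/A = 864.7/1350 = 0.6405 MPa.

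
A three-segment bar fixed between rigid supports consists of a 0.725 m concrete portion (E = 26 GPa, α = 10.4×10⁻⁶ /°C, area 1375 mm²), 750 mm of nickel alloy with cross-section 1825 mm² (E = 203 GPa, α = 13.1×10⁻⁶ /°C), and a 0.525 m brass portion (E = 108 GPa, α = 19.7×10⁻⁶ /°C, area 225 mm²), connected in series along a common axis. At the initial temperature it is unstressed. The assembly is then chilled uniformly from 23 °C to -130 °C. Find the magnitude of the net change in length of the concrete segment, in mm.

With the walls removed the bar would change length by δ_free = Σ αᵢΔT Lᵢ = 10.4×10⁻⁶×153×725 + 13.1×10⁻⁶×153×750 + 19.7×10⁻⁶×153×525 = 4.239 mm.
Since the ends are fixed, an axial force P builds up, equal in every segment, with P · Σ Lᵢ/(AᵢEᵢ) = δ_free.
Σ Lᵢ/(AᵢEᵢ) = 725/(1375×26×10³) + 750/(1825×203×10³) + 525/(225×108×10³) = 4.391×10⁻⁵ mm/N.
P = 4.239 / 4.391×10⁻⁵ = 96550 N = 96.55 kN, tensile.
For the concrete segment, free thermal change = 10.4×10⁻⁶×153×725 = 1.154 mm and elastic change from P = 96550×725/(1375×26×10³) = 1.958 mm; these oppose, so the net change is 0.804 mm (segment lengthens).

|ΔL| ≈ 0.804 mm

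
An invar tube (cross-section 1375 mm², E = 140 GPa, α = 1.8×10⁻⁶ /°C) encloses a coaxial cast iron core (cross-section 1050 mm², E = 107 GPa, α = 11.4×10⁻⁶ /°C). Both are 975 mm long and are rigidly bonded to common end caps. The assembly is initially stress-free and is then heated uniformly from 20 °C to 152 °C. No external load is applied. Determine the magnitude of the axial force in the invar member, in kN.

Both members must finish at the same length. With the larger α, the cast iron tends to over-expand; the plates restrain it, putting the cast iron in compression and the invar in tension. With no external load the two internal forces are equal and opposite, magnitude P.
Equating the net (thermal + elastic) strains gives |α₁ − α₂|·ΔT = P·[1/(A₁E₁) + 1/(A₂E₂)].
|α₁ − α₂|·ΔT = 9.6×10⁻⁶ × 132 = 0.001267.
1/(A₁E₁) + 1/(A₂E₂) = 1/(1375×140×10³) + 1/(1050×107×10³) = 1.41×10⁻⁸ N⁻¹.
So P = 0.001267 / 1.41×10⁻⁸ = 89.9 kN.

P ≈ 89.9 kN (tensile in the invar)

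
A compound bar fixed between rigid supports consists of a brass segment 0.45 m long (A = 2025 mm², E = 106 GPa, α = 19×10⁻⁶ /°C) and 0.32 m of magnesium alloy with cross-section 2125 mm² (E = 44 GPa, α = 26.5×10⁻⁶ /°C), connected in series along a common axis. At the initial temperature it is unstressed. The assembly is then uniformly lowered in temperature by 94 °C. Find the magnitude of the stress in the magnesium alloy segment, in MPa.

σ ≈ 136 MPa (tensile)

With the walls removed the bar would change length by δ_free = Σ αᵢΔT Lᵢ = 19×10⁻⁶×94×450 + 26.5×10⁻⁶×94×320 = 1.601 mm.
The walls prevent any net length change, so an axial force P (same in every segment) develops. Compatibility: P · Σ Lᵢ/(AᵢEᵢ) = δ_free.
The series flexibility is Σ Lᵢ/(AᵢEᵢ) = 450/(2025×106×10³) + 320/(2125×44×10³) = 5.519×10⁻⁶ mm/N.
So P = 1.601 / 5.519×10⁻⁶ = 290.1 kN, tensile.
σ_{magnesium alloy} = P / A = 290100 / 2125 = 136.5 MPa.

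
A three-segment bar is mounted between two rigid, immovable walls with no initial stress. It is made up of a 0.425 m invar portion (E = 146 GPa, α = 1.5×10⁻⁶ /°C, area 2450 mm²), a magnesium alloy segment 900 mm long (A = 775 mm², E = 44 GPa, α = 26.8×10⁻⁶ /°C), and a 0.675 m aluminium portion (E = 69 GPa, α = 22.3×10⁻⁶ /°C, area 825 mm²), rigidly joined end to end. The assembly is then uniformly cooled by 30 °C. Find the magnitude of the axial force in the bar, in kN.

If the supports were absent, the total length change would be Σ αᵢΔT Lᵢ = 1.5×10⁻⁶×30×425 + 26.8×10⁻⁶×30×900 + 22.3×10⁻⁶×30×675 = 1.194 mm.
The rigid supports impose zero overall length change; the single axial force P common to all segments must satisfy P Σ Lᵢ/(AᵢEᵢ) = δ_free.
Σ Lᵢ/(AᵢEᵢ) = 425/(2450×146×10³) + 900/(775×44×10³) + 675/(825×69×10³) = 3.944×10⁻⁵ mm/N.
So P = 1.194 / 3.944×10⁻⁵ = 30.28 kN, tensile.

P ≈ 30.3 kN (tensile)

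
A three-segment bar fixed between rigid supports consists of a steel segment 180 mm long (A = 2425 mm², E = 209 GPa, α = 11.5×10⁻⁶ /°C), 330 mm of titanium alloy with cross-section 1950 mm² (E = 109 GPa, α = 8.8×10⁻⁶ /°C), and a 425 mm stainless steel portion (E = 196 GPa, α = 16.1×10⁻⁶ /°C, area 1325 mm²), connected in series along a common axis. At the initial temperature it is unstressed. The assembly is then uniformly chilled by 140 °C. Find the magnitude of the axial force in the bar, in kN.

P ≈ 467 kN (tensile)

With the walls removed the bar would change length by δ_free = Σ αᵢΔT Lᵢ = 11.5×10⁻⁶×140×180 + 8.8×10⁻⁶×140×330 + 16.1×10⁻⁶×140×425 = 1.654 mm.
The walls prevent any net length change, so an axial force P (same in every segment) develops. Compatibility: P · Σ Lᵢ/(AᵢEᵢ) = δ_free.
The series flexibility is Σ Lᵢ/(AᵢEᵢ) = 180/(2425×209×10³) + 330/(1950×109×10³) + 425/(1325×196×10³) = 3.544×10⁻⁶ mm/N.
P = 1.654 / 3.544×10⁻⁶ = 466800 N = 466.8 kN, tensile.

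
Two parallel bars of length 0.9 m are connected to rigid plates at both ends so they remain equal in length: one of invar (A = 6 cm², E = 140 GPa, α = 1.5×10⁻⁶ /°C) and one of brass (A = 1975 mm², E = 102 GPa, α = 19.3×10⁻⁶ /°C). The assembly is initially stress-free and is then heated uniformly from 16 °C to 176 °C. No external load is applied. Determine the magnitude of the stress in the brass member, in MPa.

σ ≈ 85.5 MPa (compressive)

The brass has the larger α, so on heating it would change length more than the invar if both were free. The rigid plates force a common final length, so the brass is put into compression and the invar into tension, with equal and opposite forces P (no external load).
Equating the net (thermal + elastic) strains gives |α₁ − α₂|·ΔT = P·[1/(A₁E₁) + 1/(A₂E₂)].
|α₁ − α₂|·ΔT = 17.8×10⁻⁶ × 160 = 0.002848.
1/(A₁E₁) + 1/(A₂E₂) = 1/(600×140×10³) + 1/(1975×102×10³) = 1.687×10⁻⁸ N⁻¹.
So P = 0.002848 / 1.687×10⁻⁸ = 168.8 kN.
σ_{brass} = P/A₂ = 168800/1975 = 85.48 MPa, compressive.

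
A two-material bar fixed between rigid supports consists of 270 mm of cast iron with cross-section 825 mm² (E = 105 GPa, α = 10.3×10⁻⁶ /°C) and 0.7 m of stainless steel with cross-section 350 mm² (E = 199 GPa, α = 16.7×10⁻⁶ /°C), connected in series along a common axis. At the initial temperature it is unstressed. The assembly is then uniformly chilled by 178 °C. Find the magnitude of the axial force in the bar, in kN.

With the walls removed the bar would change length by δ_free = Σ αᵢΔT Lᵢ = 10.3×10⁻⁶×178×270 + 16.7×10⁻⁶×178×700 = 2.576 mm.
Since the ends are fixed, an axial force P builds up, equal in every segment, with P · Σ Lᵢ/(AᵢEᵢ) = δ_free.
The series flexibility is Σ Lᵢ/(AᵢEᵢ) = 270/(825×105×10³) + 700/(350×199×10³) = 1.317×10⁻⁵ mm/N.
Hence P = δ_free / Σ(L/AE) = 2.576/1.317×10⁻⁵ = 195.6 kN (tensile).

P ≈ 196 kN (tensile)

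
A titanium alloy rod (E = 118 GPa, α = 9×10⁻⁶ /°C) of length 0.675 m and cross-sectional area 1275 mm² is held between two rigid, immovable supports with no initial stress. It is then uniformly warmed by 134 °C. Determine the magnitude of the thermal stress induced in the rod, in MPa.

σ ≈ 142 MPa (compressive)

The supports are rigid, so the total axial strain is zero. The restrained thermal strain is ε = αΔT = 9×10⁻⁶ × 134 = 1206×10⁻⁶.
Hence σ = E·αΔT = 118×10³ × 1206×10⁻⁶ = 142.3 MPa, compressive.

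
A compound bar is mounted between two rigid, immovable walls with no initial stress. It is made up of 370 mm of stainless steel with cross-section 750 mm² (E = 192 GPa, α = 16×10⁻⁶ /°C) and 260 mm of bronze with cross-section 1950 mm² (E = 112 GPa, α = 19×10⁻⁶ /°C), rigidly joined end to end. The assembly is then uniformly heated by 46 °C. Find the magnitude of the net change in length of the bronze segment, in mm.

With the walls removed the bar would change length by δ_free = Σ αᵢΔT Lᵢ = 16×10⁻⁶×46×370 + 19×10⁻⁶×46×260 = 0.4996 mm.
Since the ends are fixed, an axial force P builds up, equal in every segment, with P · Σ Lᵢ/(AᵢEᵢ) = δ_free.
Σ Lᵢ/(AᵢEᵢ) = 370/(750×192×10³) + 260/(1950×112×10³) = 3.76×10⁻⁶ mm/N.
P = 0.4996 / 3.76×10⁻⁶ = 132900 N = 132.9 kN, compressive.
For the bronze segment, free thermal change = 19×10⁻⁶×46×260 = 0.2272 mm and elastic change from P = 132900×260/(1950×112×10³) = 0.1582 mm; these oppose, so the net change is 0.0691 mm (segment lengthens).

|ΔL| ≈ 0.0691 mm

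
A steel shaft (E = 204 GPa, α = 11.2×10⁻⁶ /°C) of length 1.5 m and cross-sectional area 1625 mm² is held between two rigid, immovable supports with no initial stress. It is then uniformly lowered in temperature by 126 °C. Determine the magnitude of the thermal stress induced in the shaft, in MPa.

With length fixed, the mechanical strain must cancel the thermal strain αΔT = 11.2×10⁻⁶ × 126 = 1411.2×10⁻⁶.
Hence σ = E·αΔT = 204×10³ × 1411.2×10⁻⁶ = 287.9 MPa, tensile.

σ ≈ 288 MPa (tensile)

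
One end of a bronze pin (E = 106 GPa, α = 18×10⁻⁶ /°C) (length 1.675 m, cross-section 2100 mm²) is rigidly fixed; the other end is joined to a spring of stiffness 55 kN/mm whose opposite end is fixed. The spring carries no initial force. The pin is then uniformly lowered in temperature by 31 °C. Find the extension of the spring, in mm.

If the spring were absent the pin would shorten by αΔT L = 18×10⁻⁶ × 31 × 1675 = 0.9346 mm.
With a force P in the spring, the elastic change of the pin is PL/(AE) and that of the spring is P/k; compatibility requires their sum to equal δ_free.
P [ L/(AE) + 1/k ] = δ_free → P [ 1675/(2100×106×10³) + 1/(55×10³) ] = 0.9346.
P = 0.9346 / 2.571×10⁻⁵ = 36360 N.
Spring extension = P/k = 36360/(55×10³) = 0.6611 mm.

δ ≈ 0.661 mm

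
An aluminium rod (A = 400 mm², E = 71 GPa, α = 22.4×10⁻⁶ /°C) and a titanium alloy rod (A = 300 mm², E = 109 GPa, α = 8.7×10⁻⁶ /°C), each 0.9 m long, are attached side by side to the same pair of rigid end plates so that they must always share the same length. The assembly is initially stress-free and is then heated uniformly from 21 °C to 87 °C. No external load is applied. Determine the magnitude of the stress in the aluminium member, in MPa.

σ ≈ 34.4 MPa (compressive)

The aluminium has the larger α, so on heating it would change length more than the titanium alloy if both were free. The rigid plates force a common final length, so the aluminium is put into compression and the titanium alloy into tension, with equal and opposite forces P (no external load).
Setting the final lengths equal and cancelling L: (α₁ − α₂)ΔT = P/(A₁E₁) + P/(A₂E₂).
|α₁ − α₂|·ΔT = 13.7×10⁻⁶ × 66 = 0.0009042.
1/(A₁E₁) + 1/(A₂E₂) = 1/(400×71×10³) + 1/(300×109×10³) = 6.579×10⁻⁸ N⁻¹.
So P = 0.0009042 / 6.579×10⁻⁸ = 13.74 kN.
σ_{aluminium} = P/A₁ = 13740/400 = 34.36 MPa, compressive.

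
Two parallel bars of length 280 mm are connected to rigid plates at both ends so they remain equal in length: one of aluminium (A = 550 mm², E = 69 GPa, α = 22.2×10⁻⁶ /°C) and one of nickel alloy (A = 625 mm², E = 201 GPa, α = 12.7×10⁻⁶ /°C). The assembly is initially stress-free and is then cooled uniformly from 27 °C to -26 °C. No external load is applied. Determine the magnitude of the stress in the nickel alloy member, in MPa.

σ ≈ 23.5 MPa (compressive)

The aluminium has the larger α, so on cooling it would change length more than the nickel alloy if both were free. The rigid plates force a common final length, so the aluminium is put into tension and the nickel alloy into compression, with equal and opposite forces P (no external load).
Compatibility of the two members (thermal + elastic change equal): (α₁ − α₂)ΔT = P·[1/(A₁E₁) + 1/(A₂E₂)].
|α₁ − α₂|·ΔT = 9.5×10⁻⁶ × 53 = 0.0005035.
1/(A₁E₁) + 1/(A₂E₂) = 1/(550×69×10³) + 1/(625×201×10³) = 3.431×10⁻⁸ N⁻¹.
P = 0.0005035 / 3.431×10⁻⁸ = 14670 N = 14.67 kN.
σ_{nickel alloy} = P/A₂ = 14670/625 = 23.48 MPa, compressive.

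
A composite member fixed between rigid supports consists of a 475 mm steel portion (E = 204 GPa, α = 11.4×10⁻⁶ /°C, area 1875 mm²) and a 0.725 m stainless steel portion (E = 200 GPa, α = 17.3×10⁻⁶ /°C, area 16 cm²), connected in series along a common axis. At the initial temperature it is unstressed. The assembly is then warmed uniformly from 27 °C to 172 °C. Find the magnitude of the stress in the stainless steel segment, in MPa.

σ ≈ 464 MPa (compressive)

Free thermal expansion of the whole bar: Σ αᵢΔT Lᵢ = 11.4×10⁻⁶×145×475 + 17.3×10⁻⁶×145×725 = 2.604 mm.
The rigid supports impose zero overall length change; the single axial force P common to all segments must satisfy P Σ Lᵢ/(AᵢEᵢ) = δ_free.
The series flexibility is Σ Lᵢ/(AᵢEᵢ) = 475/(1875×204×10³) + 725/(1600×200×10³) = 3.507×10⁻⁶ mm/N.
P = 2.604 / 3.507×10⁻⁶ = 742400 N = 742.4 kN, compressive.
σ_{stainless steel} = P / A = 742400 / 1600 = 464 MPa.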